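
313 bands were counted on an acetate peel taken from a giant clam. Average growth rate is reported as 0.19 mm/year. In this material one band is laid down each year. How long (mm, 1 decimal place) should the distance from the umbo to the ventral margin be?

59.5 mm

The record spans 313 years at 0.19 mm per year.
313 years at 0.19 mm/year gives 0.19 × 313 = 59.5 mm.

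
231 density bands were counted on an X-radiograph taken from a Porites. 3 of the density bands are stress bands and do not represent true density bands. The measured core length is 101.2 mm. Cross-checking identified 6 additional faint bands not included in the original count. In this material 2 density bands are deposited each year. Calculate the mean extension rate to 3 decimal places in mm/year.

Correcting the raw count gives 231 − 3 + 6 = 234 true density bands.
With 2 density bands per year, 234 / 2 = 117 years.
Mean rate = 101.2 mm / 117 years ≈ 0.865 mm/year.

0.865 mm/year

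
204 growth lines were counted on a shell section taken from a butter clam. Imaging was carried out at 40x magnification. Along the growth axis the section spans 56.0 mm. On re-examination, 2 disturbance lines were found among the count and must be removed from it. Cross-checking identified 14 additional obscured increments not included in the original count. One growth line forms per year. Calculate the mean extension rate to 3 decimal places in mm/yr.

Adjusted count: 204 − 2 + 14 = 216 growth lines.
Mean rate = 56.0 mm / 216 years ≈ 0.259 mm/yr.

0.259 mm/yr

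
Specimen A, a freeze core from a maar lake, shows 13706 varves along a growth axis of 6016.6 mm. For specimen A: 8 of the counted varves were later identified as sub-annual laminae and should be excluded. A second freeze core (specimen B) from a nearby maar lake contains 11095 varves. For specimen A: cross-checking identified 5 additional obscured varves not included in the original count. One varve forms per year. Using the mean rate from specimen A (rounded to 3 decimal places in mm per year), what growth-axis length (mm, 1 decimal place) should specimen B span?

4870.7 mm

Specimen A: adjusted count: 13706 − 8 + 5 = 13703 varves.
A: Extension rate ≈ 6016.6 / 13703 = 0.439 mm/yr.
B's length ≈ 0.439 × 11095 = 4870.7 mm.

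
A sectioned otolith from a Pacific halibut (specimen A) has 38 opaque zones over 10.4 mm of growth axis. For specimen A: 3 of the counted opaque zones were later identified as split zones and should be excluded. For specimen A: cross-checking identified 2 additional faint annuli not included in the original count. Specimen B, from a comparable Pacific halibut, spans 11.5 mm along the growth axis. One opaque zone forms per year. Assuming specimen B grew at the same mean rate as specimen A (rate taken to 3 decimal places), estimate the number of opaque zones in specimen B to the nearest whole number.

Specimen A: adjusted count: 38 − 3 + 2 = 37 opaque zones.
A: 10.4 mm over 37 years gives 10.4 / 37 ≈ 0.281 mm/yr.
Specimen B: 11.5 mm / 0.281 mm per year = 40.93 years ≈ 41 opaque zones.

41 opaque zones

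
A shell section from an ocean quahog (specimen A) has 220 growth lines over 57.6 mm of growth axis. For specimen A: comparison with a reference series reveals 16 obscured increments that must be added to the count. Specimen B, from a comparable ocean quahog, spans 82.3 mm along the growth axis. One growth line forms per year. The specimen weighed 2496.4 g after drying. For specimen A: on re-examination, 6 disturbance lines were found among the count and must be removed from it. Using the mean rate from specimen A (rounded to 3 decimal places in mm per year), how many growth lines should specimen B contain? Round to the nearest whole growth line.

329 growth lines

Specimen A: true growth line count = 220 − 6 + 16 = 230.
A: Mean rate = 57.6 mm / 230 years ≈ 0.250 mm per year.
Specimen B: 82.3 mm / 0.250 mm per year = 329.20 years ≈ 329 growth lines.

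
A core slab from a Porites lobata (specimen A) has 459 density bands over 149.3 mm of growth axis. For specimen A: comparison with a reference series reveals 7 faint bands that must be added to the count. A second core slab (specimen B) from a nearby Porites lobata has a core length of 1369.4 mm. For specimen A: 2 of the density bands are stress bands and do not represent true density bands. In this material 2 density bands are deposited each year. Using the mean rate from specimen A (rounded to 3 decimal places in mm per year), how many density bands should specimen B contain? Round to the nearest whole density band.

Specimen A: correcting the raw count gives 459 − 2 + 7 = 464 true density bands.
Specimen A: 464 density bands at 2 per year is 464 / 2 = 232 years.
A: Mean rate = 149.3 mm / 232 years ≈ 0.644 mm/yr.
Specimen B: 1369.4 mm / 0.644 mm per year = 2126.40 years; at 2 density bands per year that is 2126.40 × 2 ≈ 4253 density bands.

4253 density bands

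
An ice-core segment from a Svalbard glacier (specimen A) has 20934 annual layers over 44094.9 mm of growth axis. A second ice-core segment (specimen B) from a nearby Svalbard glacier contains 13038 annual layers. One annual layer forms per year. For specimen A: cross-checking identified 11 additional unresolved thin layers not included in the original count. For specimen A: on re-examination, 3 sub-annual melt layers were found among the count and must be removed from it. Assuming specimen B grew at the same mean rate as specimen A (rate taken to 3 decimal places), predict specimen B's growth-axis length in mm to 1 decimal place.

Specimen A: after corrections the count is 20934 − 3 + 11 = 20942 annual layers.
A: Mean rate = 44094.9 mm / 20942 years ≈ 2.106 mm/year.
B's length ≈ 2.106 × 13038 = 27458.0 mm.

27458.0 mm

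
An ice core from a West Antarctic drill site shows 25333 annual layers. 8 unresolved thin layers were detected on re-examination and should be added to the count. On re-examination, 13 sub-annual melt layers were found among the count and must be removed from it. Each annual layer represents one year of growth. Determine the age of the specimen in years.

25328 years

True annual layer count = 25333 − 13 + 8 = 25328.
At one annual layer per year, that is 25328 years.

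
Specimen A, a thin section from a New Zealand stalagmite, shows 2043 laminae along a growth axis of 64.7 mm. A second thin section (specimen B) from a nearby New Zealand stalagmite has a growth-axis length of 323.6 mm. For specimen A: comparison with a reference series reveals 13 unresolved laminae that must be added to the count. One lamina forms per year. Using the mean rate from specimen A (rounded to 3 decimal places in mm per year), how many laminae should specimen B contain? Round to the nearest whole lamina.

Specimen A: true lamina count = 2043 + 13 = 2056.
A: Extension rate ≈ 64.7 / 2056 = 0.031 mm per year.
Specimen B: 323.6 mm / 0.031 mm per year = 10438.71 years ≈ 10439 laminae.

10439 laminae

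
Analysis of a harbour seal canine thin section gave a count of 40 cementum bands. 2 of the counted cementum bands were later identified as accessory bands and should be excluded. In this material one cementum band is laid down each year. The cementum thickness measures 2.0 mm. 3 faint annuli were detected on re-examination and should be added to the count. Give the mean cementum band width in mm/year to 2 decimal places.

True cementum band count = 40 − 2 + 3 = 41.
Mean rate = 2.0 mm / 41 years ≈ 0.05 mm/year.

0.05 mm/year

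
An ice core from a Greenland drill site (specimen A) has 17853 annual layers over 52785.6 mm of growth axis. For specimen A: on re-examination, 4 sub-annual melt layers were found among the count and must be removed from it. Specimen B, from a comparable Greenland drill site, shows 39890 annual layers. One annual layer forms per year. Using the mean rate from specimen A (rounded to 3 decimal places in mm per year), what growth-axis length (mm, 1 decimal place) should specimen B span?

Specimen A: adjusted count: 17853 − 4 = 17849 annual layers.
A: Extension rate ≈ 52785.6 / 17849 = 2.957 mm/yr.
B's length ≈ 2.957 × 39890 = 117954.7 mm.

117954.7 mm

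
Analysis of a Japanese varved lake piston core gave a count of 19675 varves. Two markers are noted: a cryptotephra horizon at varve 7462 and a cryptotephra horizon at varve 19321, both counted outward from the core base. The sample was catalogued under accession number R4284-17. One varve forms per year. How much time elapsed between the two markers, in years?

11859 yr

The two markers are separated by 19321 − 7462 = 11859 varves.
That is 11859 years at one varve per year.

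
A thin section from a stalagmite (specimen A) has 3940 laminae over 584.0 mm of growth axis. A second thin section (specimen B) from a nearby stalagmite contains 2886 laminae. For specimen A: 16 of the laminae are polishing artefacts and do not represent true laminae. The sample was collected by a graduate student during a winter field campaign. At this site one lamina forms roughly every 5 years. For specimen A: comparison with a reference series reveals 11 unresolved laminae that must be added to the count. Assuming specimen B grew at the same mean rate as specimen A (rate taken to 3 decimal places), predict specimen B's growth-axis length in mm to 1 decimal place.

Specimen A: true lamina count = 3940 − 16 + 11 = 3935.
Specimen A: at 5 years per lamina, 3935 × 5 = 19675 years.
A: Mean rate = 584.0 mm / 19675 years ≈ 0.030 mm/yr.
Specimen B: at 5 years per lamina, 2886 × 5 = 14430 years. B's length ≈ 0.030 × 14430 = 432.9 mm.

432.9 mm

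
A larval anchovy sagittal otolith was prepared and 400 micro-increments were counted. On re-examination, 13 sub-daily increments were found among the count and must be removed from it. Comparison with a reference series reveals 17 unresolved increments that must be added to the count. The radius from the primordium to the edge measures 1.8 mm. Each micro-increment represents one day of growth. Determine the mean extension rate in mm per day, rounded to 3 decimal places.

0.004 mm per day

Adjusted count: 400 − 13 + 17 = 404 micro-increments.
Mean rate = 1.8 mm / 404 days ≈ 0.004 mm per day.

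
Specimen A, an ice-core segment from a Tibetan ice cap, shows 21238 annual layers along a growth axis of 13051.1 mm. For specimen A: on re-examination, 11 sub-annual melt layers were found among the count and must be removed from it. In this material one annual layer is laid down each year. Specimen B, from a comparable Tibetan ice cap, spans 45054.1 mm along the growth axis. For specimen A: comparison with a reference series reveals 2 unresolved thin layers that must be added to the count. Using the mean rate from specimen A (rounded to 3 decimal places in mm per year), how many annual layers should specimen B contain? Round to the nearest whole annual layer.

73259 annual layers

Specimen A: adjusted count: 21238 − 11 + 2 = 21229 annual layers.
A: Extension rate ≈ 13051.1 / 21229 = 0.615 mm/yr.
Specimen B: 45054.1 mm / 0.615 mm per year = 73258.70 years ≈ 73259 annual layers.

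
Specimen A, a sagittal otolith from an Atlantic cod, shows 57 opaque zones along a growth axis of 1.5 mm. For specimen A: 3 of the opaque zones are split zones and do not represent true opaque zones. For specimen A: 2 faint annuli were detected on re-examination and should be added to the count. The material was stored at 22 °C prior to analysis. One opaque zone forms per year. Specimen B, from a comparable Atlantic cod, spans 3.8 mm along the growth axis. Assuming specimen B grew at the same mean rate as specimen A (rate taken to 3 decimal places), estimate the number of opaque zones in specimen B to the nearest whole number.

141 opaque zones

Specimen A: true opaque zone count = 57 − 3 + 2 = 56.
A: 1.5 mm over 56 years gives 1.5 / 56 ≈ 0.027 mm/year.
Specimen B: 3.8 mm / 0.027 mm per year = 140.74 years ≈ 141 opaque zones.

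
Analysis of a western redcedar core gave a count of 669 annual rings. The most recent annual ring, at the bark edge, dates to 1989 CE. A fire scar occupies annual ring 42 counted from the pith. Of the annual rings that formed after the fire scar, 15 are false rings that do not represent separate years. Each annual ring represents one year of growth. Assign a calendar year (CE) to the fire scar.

1377 CE

The fire scar sits at annual ring 42 from the pith, so 669 − 42 = 627 annual rings formed after it.
Excluding 15 false annual rings: 627 − 15 = 612.
The annual ring at the bark edge is 1989 CE, so the fire scar dates to 1989 − 612 = 1377 CE.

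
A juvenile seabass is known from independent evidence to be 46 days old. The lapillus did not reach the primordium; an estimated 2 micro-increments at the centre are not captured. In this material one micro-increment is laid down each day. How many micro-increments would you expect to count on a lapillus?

At one micro-increment per day, 46 days correspond to 46 micro-increments.
Subtracting the 2 micro-increments not captured gives 46 − 2 = 44 micro-increments in the record.

44 micro-increments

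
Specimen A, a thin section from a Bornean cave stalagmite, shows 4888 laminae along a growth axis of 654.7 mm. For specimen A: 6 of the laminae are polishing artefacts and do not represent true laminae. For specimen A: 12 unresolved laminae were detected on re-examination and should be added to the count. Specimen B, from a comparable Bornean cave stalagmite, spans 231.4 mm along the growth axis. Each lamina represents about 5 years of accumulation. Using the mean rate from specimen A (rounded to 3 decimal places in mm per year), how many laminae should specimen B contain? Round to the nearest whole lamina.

Specimen A: after corrections the count is 4888 − 6 + 12 = 4894 laminae.
Specimen A: 4894 laminae at 5 years each span 4894 × 5 = 24470 years.
A: Mean rate = 654.7 mm / 24470 years ≈ 0.027 mm/year.
B spans 231.4 / 0.027 = 8570.37 years; at 5 years per lamina that is 8570.37 / 5 ≈ 1714 laminae.

1714 laminae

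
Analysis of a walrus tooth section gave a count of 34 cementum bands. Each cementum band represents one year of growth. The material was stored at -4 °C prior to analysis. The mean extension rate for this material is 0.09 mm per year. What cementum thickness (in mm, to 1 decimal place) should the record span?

34 years of growth are recorded.
34 years at 0.09 mm/year gives 0.09 × 34 = 3.1 mm.

3.1 mm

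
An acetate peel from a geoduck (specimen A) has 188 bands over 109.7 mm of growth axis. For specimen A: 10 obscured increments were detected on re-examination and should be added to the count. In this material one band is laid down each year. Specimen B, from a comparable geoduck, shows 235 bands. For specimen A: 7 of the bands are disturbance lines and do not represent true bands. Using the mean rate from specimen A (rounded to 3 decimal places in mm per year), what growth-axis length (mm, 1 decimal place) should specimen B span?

Specimen A: adjusted count: 188 − 7 + 10 = 191 bands.
A: Mean rate = 109.7 mm / 191 years ≈ 0.574 mm/year.
B's length ≈ 0.574 × 235 = 134.9 mm.

134.9 mm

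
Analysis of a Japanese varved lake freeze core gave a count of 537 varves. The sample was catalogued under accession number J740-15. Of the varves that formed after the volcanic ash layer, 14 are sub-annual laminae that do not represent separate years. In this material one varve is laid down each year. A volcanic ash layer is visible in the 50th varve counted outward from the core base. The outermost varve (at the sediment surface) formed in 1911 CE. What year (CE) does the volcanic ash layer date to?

537 − 50 = 487 varves lie beyond the volcanic ash layer toward the sediment surface.
487 − 14 false = 473 true varves after the volcanic ash layer.
1911 − 473 = 1438 CE.

1438 CE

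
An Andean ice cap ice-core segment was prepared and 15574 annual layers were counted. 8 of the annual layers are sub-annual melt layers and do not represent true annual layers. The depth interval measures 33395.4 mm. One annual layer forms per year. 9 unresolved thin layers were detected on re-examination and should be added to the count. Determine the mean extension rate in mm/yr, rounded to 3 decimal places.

After corrections the count is 15574 − 8 + 9 = 15575 annual layers.
Extension rate ≈ 33395.4 / 15575 = 2.144 mm/yr.

2.144 mm/yr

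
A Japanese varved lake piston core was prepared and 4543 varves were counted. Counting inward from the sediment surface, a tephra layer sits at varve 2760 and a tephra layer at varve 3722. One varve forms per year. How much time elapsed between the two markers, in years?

962 years

The two markers are separated by 3722 − 2760 = 962 varves.
One varve per year makes the interval 962 years.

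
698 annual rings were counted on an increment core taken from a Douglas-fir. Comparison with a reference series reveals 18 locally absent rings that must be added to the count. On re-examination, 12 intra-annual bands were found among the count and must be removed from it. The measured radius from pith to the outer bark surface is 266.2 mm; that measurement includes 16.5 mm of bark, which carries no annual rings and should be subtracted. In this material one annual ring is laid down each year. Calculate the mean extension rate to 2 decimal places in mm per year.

0.35 mm per year

Adjusted count: 698 − 12 + 18 = 704 annual rings.
Net length = 266.2 − 16.5 = 249.7 mm.
Mean rate = 249.7 mm / 704 years ≈ 0.35 mm per year.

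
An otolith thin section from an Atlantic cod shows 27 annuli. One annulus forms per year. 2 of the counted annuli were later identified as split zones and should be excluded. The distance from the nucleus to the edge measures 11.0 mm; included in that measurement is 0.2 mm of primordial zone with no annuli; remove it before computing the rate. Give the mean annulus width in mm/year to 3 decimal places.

After corrections the count is 27 − 2 = 25 annuli.
Removing the 0.2 mm offcut leaves 11.0 − 0.2 = 10.8 mm.
Mean rate = 10.8 mm / 25 years ≈ 0.432 mm/year.

0.432 mm/year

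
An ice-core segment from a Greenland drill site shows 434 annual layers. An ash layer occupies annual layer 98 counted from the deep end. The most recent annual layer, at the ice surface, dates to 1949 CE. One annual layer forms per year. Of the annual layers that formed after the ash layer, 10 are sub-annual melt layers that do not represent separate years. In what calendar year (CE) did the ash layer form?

1623 CE

434 − 98 = 336 annual layers lie beyond the ash layer toward the ice surface.
336 − 10 false = 326 true annual layers after the ash layer.
Counting back 326 years from 1949 CE places the ash layer in 1949 − 326 = 1623 CE.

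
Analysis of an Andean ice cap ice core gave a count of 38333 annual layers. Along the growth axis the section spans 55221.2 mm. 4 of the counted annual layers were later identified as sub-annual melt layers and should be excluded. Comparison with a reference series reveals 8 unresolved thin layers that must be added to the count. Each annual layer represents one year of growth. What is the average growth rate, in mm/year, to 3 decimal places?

1.440 mm/year

Adjusted count: 38333 − 4 + 8 = 38337 annual layers.
Mean rate = 55221.2 mm / 38337 years ≈ 1.440 mm/year.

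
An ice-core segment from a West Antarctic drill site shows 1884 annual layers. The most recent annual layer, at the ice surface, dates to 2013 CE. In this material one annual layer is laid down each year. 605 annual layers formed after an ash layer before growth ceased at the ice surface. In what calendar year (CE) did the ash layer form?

There are 605 annual layers younger than the ash layer.
The annual layer at the ice surface is 2013 CE, so the ash layer dates to 2013 − 605 = 1408 CE.

1408 CE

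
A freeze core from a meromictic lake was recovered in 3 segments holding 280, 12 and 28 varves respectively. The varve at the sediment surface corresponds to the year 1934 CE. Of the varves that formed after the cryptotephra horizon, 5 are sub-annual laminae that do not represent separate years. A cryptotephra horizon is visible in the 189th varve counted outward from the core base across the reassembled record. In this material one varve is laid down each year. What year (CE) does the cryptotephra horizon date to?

Total varves = 280 + 12 + 28 = 320.
The cryptotephra horizon sits at varve 189 from the core base, so 320 − 189 = 131 varves formed after it.
Excluding 5 false varves: 131 − 5 = 126.
1934 − 126 = 1808 CE.

1808 CE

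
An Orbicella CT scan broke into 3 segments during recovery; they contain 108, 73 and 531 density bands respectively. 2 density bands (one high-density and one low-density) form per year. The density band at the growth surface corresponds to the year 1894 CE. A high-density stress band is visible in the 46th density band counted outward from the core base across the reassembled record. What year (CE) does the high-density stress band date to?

Total density bands = 108 + 73 + 531 = 712.
Between density band 46 and the growth surface there are 712 − 46 = 666 density bands.
With 2 density bands per year, 666 / 2 = 333 years.
1894 − 333 = 1561 CE.

1561 CE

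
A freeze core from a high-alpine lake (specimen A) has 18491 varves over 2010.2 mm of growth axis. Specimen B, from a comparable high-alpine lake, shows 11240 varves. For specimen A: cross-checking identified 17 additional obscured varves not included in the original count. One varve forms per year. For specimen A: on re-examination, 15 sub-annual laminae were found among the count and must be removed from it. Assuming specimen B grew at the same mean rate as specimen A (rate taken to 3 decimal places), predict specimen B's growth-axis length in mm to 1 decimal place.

1225.2 mm

Specimen A: adjusted count: 18491 − 15 + 17 = 18493 varves.
A: Mean rate = 2010.2 mm / 18493 years ≈ 0.109 mm per year.
Length of B = 0.109 × 11240 = 1225.2 mm.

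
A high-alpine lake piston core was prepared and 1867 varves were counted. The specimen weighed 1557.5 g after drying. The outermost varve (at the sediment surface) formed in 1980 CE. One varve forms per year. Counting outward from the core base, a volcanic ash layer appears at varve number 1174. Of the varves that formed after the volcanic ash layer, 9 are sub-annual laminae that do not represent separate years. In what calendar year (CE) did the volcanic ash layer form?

The volcanic ash layer sits at varve 1174 from the core base, so 1867 − 1174 = 693 varves formed after it.
693 − 9 false = 684 true varves after the volcanic ash layer.
The varve at the sediment surface is 1980 CE, so the volcanic ash layer dates to 1980 − 684 = 1296 CE.

1296 CE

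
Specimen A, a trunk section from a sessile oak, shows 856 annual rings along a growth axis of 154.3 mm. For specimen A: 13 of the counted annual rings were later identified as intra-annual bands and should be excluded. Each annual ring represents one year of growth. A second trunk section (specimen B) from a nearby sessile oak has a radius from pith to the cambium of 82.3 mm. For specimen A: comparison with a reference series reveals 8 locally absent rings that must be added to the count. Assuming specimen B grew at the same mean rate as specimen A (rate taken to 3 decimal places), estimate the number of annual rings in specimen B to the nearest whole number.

455 annual rings

Specimen A: correcting the raw count gives 856 − 13 + 8 = 851 true annual rings.
A: Mean rate = 154.3 mm / 851 years ≈ 0.181 mm/yr.
Specimen B: 82.3 mm / 0.181 mm per year = 454.70 years ≈ 455 annual rings.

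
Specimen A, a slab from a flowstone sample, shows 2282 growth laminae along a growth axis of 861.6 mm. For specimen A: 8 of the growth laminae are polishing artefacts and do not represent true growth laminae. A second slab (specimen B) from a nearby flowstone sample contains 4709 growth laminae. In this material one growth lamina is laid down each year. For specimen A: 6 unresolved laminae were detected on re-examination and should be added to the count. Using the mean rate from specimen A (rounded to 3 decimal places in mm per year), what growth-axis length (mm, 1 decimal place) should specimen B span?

Specimen A: correcting the raw count gives 2282 − 8 + 6 = 2280 true growth laminae.
A: 861.6 mm over 2280 years gives 861.6 / 2280 ≈ 0.378 mm/year.
For B, 0.378 mm/year × 4709 years = 1780.0 mm.

1780.0 mm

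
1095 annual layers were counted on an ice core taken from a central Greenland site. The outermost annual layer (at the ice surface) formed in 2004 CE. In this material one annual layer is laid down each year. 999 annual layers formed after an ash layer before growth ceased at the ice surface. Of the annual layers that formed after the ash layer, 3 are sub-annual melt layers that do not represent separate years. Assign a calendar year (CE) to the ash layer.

999 annual layers post-date the ash layer.
Removing the 3 false annual layers leaves 999 − 3 = 996 true annual layers beyond the ash layer.
2004 − 996 = 1008 CE.

1008 CE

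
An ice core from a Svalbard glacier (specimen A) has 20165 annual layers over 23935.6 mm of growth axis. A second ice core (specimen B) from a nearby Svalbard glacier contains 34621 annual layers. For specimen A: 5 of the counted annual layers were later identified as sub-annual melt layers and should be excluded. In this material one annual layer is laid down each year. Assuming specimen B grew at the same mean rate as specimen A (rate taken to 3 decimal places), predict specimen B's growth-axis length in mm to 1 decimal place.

Specimen A: after corrections the count is 20165 − 5 = 20160 annual layers.
A: 23935.6 mm over 20160 years gives 23935.6 / 20160 ≈ 1.187 mm per year.
For B, 1.187 mm/year × 34621 years = 41095.1 mm.

41095.1 mm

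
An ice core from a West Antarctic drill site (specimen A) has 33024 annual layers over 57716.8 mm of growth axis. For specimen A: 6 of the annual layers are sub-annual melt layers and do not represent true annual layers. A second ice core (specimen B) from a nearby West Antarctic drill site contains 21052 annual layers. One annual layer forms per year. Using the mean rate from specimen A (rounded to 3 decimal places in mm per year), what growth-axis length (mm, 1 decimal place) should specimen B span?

36798.9 mm

Specimen A: adjusted count: 33024 − 6 = 33018 annual layers.
A: 57716.8 mm over 33018 years gives 57716.8 / 33018 ≈ 1.748 mm/yr.
Length of B = 1.748 × 21052 = 36798.9 mm.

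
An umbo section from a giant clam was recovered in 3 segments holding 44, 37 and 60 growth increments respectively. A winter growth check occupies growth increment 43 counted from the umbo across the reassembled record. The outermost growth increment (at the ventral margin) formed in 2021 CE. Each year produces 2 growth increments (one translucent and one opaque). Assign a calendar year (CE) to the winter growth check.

1972 CE

Total growth increments = 44 + 37 + 60 = 141.
141 − 43 = 98 growth increments lie beyond the winter growth check toward the ventral margin.
Dividing by 2 growth increments per year: 98 / 2 = 49 years.
The growth increment at the ventral margin is 2021 CE, so the winter growth check dates to 2021 − 49 = 1972 CE.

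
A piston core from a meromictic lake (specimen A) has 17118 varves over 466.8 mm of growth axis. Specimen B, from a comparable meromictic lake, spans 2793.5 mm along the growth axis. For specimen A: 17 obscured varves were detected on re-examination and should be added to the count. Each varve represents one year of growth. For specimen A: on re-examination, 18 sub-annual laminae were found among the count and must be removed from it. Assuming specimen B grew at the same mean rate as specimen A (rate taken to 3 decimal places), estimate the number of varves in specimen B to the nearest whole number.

Specimen A: correcting the raw count gives 17118 − 18 + 17 = 17117 true varves.
A: Extension rate ≈ 466.8 / 17117 = 0.027 mm/year.
For B, 2793.5 / 0.027 = 103462.96 years ≈ 103463 varves.

103463 varves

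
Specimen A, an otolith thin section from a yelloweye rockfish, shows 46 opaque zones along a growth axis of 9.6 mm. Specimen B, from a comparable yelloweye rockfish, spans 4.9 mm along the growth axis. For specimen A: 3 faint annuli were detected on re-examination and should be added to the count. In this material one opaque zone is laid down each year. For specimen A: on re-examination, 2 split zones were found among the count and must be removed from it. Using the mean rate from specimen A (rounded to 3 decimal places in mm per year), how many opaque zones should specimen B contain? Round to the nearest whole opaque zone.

24 opaque zones

Specimen A: after corrections the count is 46 − 2 + 3 = 47 opaque zones.
A: Extension rate ≈ 9.6 / 47 = 0.204 mm/year.
For B, 4.9 / 0.204 = 24.02 years ≈ 24 opaque zones.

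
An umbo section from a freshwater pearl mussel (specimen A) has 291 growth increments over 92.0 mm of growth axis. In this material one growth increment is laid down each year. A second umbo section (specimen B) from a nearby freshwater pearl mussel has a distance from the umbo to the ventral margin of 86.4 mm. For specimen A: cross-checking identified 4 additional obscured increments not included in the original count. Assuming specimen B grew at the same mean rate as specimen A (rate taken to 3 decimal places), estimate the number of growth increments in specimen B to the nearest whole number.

277 growth increments

Specimen A: adjusted count: 291 + 4 = 295 growth increments.
A: Mean rate = 92.0 mm / 295 years ≈ 0.312 mm per year.
Specimen B: 86.4 mm / 0.312 mm per year = 276.92 years ≈ 277 growth increments.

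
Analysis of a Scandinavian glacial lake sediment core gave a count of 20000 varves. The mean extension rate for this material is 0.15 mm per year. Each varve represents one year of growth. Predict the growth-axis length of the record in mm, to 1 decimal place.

3000.0 mm

The record spans 20000 years at 0.15 mm per year.
20000 years at 0.15 mm/year gives 0.15 × 20000 = 3000.0 mm.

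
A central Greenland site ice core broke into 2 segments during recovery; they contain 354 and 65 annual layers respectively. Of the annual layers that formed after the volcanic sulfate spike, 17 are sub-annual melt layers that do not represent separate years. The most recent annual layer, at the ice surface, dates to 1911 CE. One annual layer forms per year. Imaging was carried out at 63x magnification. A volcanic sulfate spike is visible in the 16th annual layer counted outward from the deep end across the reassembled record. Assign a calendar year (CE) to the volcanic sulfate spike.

1525 CE

Total annual layers = 354 + 65 = 419.
Between annual layer 16 and the ice surface there are 419 − 16 = 403 annual layers.
Excluding 17 false annual layers: 403 − 17 = 386.
The annual layer at the ice surface is 1911 CE, so the volcanic sulfate spike dates to 1911 − 386 = 1525 CE.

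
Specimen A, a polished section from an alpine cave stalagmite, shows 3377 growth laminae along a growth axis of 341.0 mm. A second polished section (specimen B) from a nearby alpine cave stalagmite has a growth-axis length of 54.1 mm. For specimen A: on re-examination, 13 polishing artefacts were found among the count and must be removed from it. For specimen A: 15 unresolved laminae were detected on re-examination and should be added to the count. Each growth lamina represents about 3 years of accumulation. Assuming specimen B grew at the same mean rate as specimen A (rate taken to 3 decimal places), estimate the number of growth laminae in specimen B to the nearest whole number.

Specimen A: adjusted count: 3377 − 13 + 15 = 3379 growth laminae.
Specimen A: multiplying by 3 years per growth lamina: 3379 × 3 = 10137 years.
A: Mean rate = 341.0 mm / 10137 years ≈ 0.034 mm/year.
For B, 54.1 / 0.034 = 1591.18 years; at 3 years per growth lamina that is 1591.18 / 3 ≈ 530 growth laminae.

530 growth laminae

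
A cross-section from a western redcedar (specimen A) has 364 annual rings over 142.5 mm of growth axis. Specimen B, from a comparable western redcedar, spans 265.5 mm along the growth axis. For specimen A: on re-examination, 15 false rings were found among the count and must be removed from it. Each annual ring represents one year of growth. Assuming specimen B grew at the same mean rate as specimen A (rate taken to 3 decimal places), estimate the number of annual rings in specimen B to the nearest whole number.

651 annual rings

Specimen A: after corrections the count is 364 − 15 = 349 annual rings.
A: 142.5 mm over 349 years gives 142.5 / 349 ≈ 0.408 mm per year.
Specimen B: 265.5 mm / 0.408 mm per year = 650.74 years ≈ 651 annual rings.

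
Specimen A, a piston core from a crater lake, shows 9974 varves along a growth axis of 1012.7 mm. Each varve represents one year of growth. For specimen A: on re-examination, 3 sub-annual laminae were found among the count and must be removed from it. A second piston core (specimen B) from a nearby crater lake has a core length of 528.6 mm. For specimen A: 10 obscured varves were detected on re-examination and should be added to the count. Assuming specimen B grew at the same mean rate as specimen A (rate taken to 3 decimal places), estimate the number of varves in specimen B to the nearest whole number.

5234 varves

Specimen A: after corrections the count is 9974 − 3 + 10 = 9981 varves.
A: Mean rate = 1012.7 mm / 9981 years ≈ 0.101 mm/year.
B spans 528.6 / 0.101 = 5233.66 years ≈ 5234 varves.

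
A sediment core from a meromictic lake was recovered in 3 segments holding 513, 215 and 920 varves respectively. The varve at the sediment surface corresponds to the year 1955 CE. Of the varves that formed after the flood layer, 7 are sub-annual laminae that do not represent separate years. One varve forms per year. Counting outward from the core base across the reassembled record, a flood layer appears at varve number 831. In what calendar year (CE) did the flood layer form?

Total varves = 513 + 215 + 920 = 1648.
The flood layer sits at varve 831 from the core base, so 1648 − 831 = 817 varves formed after it.
817 − 7 false = 810 true varves after the flood layer.
1955 − 810 = 1145 CE.

1145 CE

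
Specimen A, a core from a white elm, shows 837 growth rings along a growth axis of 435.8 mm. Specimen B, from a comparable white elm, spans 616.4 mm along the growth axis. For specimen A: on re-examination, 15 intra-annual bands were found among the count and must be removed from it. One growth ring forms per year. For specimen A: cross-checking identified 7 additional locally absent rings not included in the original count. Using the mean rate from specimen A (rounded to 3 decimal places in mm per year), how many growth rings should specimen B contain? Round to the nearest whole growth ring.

1172 growth rings

Specimen A: after corrections the count is 837 − 15 + 7 = 829 growth rings.
A: 435.8 mm over 829 years gives 435.8 / 829 ≈ 0.526 mm/year.
For B, 616.4 / 0.526 = 1171.86 years ≈ 1172 growth rings.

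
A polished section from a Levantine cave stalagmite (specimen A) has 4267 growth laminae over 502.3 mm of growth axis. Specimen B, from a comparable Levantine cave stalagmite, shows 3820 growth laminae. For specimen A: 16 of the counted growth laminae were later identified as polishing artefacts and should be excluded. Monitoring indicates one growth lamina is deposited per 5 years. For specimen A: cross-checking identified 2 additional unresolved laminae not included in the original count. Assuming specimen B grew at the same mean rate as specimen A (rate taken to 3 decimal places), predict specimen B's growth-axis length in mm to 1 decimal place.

Specimen A: true growth lamina count = 4267 − 16 + 2 = 4253.
Specimen A: multiplying by 5 years per growth lamina: 4253 × 5 = 21265 years.
A: Extension rate ≈ 502.3 / 21265 = 0.024 mm/yr.
Specimen B: multiplying by 5 years per growth lamina: 3820 × 5 = 19100 years. Length of B = 0.024 × 19100 = 458.4 mm.

458.4 mm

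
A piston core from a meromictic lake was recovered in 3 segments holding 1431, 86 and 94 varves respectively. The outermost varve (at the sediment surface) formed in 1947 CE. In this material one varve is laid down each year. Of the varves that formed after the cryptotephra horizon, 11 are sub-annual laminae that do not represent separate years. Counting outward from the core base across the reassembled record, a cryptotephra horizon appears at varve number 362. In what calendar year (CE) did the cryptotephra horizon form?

Total varves = 1431 + 86 + 94 = 1611.
Between varve 362 and the sediment surface there are 1611 − 362 = 1249 varves.
1249 − 11 false = 1238 true varves after the cryptotephra horizon.
1947 − 1238 = 709 CE.

709 CE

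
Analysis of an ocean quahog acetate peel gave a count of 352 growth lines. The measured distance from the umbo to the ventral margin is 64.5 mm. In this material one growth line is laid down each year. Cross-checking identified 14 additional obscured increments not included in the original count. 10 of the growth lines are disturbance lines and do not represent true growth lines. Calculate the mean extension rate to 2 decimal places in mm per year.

True growth line count = 352 − 10 + 14 = 356.
64.5 mm over 356 years gives 64.5 / 356 ≈ 0.18 mm per year.

0.18 mm per year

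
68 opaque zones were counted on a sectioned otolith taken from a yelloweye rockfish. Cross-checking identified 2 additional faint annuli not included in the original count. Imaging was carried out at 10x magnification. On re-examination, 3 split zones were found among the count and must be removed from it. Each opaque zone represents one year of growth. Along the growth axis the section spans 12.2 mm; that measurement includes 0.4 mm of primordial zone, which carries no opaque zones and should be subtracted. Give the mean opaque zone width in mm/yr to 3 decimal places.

0.176 mm/yr

True opaque zone count = 68 − 3 + 2 = 67.
The growth record spans 12.2 − 0.4 = 11.8 mm.
11.8 mm over 67 years gives 11.8 / 67 ≈ 0.176 mm/yr.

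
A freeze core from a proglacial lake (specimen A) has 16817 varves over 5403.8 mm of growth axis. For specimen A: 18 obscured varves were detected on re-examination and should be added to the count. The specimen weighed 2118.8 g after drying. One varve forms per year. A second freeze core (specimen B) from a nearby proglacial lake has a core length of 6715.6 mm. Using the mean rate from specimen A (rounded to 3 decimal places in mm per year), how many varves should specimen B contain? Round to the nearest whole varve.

Specimen A: correcting the raw count gives 16817 + 18 = 16835 true varves.
A: 5403.8 mm over 16835 years gives 5403.8 / 16835 ≈ 0.321 mm/yr.
Specimen B: 6715.6 mm / 0.321 mm per year = 20920.87 years ≈ 20921 varves.

20921 varves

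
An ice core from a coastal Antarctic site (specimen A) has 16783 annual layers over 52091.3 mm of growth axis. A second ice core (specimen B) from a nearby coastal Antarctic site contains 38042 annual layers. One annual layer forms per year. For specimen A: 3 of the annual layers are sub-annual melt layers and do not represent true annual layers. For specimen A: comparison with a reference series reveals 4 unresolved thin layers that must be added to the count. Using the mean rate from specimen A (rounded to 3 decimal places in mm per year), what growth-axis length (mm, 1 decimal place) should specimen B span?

118082.4 mm

Specimen A: adjusted count: 16783 − 3 + 4 = 16784 annual layers.
A: 52091.3 mm over 16784 years gives 52091.3 / 16784 ≈ 3.104 mm/year.
B's length ≈ 3.104 × 38042 = 118082.4 mm.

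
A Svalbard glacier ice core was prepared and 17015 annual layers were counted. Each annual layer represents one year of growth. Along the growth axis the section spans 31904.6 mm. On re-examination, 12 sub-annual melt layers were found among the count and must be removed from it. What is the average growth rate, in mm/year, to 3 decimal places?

1.876 mm/year

After corrections the count is 17015 − 12 = 17003 annual layers.
Mean rate = 31904.6 mm / 17003 years ≈ 1.876 mm/year.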